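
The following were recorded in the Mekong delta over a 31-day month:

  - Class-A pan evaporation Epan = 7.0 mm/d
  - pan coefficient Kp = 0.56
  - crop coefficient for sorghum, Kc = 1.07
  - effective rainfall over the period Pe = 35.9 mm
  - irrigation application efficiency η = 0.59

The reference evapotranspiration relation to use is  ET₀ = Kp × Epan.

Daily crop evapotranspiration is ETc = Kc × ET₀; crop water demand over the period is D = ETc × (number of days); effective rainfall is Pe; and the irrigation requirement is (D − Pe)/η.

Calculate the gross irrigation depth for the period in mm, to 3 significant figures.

ET₀ = 0.56 × 7.0 = 3.9200 mm/d
ETc = Kc × ET₀ = 1.07 × 3.9200 = 4.1944 mm/d
Crop demand D = ETc × 31 d = 4.1944 × 31 = 130.026 mm
D − Pe = 130.026 − 35.9 = 94.126 mm
Gross irrigation = 94.126 / 0.59 = 159.536 mm

160 mm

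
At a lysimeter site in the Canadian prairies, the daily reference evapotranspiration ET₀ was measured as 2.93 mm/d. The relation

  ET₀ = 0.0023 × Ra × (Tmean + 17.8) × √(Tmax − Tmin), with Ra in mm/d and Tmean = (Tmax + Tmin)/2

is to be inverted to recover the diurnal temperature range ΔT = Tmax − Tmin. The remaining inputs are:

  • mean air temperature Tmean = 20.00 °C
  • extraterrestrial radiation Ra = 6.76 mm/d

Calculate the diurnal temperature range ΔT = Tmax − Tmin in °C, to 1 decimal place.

√ΔT = ET₀ / [0.0023 × Ra × (Tmean+17.8)] = 2.93 / (0.0023 × 6.76 × 37.80) = 4.9854
ΔT = 4.9854² = 24.854 °C

24.9 °C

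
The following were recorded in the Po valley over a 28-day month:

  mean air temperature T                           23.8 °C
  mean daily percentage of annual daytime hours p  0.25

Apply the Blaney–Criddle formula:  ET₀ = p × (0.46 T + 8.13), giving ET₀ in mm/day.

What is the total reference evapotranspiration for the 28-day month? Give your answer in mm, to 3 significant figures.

ET₀ = 0.25 × (0.46 × 23.8 + 8.13) = 0.25 × 19.078 = 4.7695 mm/d
Monthly total = 4.7695 × 28 = 133.546 mm

134 mm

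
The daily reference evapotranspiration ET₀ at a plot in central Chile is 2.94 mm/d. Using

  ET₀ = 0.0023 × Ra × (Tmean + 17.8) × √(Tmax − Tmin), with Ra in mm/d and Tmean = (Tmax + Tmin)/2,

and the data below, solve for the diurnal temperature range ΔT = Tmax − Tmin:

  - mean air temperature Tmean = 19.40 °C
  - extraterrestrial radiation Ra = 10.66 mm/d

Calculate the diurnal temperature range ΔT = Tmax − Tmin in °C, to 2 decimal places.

√ΔT = ET₀ / [0.0023 × Ra × (Tmean+17.8)] = 2.94 / (0.0023 × 10.66 × 37.20) = 3.2234
ΔT = 3.2234² = 10.390 °C

10.39 °C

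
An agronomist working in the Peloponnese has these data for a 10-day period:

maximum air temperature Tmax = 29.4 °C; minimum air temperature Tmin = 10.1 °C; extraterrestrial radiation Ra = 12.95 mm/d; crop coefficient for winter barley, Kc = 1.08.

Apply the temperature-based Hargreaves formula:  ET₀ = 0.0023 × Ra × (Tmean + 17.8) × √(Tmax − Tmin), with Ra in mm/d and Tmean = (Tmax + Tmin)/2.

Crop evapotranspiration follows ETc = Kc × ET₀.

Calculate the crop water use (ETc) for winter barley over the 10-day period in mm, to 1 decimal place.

53.1 mm

Tmean = (29.4 + 10.1)/2 = 19.75 °C
ET₀ = 0.0023 × 12.95 × (19.75 + 17.8) × √19.3 = 0.0023 × 12.95 × 37.55 × 4.3932 = 4.9135 mm/d
ETc = Kc × ET₀ = 1.08 × 4.9135 = 5.3066 mm/d
Over 10 days: 5.3066 × 10 = 53.066 mm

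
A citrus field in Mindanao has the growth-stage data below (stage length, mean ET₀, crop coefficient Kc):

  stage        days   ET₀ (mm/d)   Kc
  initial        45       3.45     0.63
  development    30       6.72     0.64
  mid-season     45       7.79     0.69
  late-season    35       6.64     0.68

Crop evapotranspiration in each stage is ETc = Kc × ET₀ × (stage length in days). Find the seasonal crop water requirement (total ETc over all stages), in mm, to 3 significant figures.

627 mm

initial: 0.63 × 3.45 × 45 = 97.81 mm
development: 0.64 × 6.72 × 30 = 129.02 mm
mid-season: 0.69 × 7.79 × 45 = 241.88 mm
late-season: 0.68 × 6.64 × 35 = 158.03 mm
Seasonal total = 626.74 mm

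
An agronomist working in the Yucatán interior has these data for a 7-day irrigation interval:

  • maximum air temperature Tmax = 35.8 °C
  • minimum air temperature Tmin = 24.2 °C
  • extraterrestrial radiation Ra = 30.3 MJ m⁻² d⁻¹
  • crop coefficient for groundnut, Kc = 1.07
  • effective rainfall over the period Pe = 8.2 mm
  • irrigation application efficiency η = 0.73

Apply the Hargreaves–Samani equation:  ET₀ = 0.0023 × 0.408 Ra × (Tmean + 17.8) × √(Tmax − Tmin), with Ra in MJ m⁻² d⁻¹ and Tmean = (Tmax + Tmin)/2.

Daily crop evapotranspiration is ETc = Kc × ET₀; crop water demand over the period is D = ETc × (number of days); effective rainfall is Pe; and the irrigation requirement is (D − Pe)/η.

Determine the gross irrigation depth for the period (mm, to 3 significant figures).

36.3 mm

Tmean = (35.8 + 24.2)/2 = 30.00 °C
0.408 Ra = 0.408 × 30.3 = 12.3624 mm/d equivalent
ET₀ = 0.0023 × 12.3624 × (30.00 + 17.8) × √11.6 = 0.0023 × 12.3624 × 47.80 × 3.4059 = 4.6290 mm/d
ETc = Kc × ET₀ = 1.07 × 4.6290 = 4.9530 mm/d
Crop demand D = ETc × 7 d = 4.9530 × 7 = 34.671 mm
D − Pe = 34.671 − 8.2 = 26.471 mm
Gross irrigation = 26.471 / 0.73 = 36.262 mm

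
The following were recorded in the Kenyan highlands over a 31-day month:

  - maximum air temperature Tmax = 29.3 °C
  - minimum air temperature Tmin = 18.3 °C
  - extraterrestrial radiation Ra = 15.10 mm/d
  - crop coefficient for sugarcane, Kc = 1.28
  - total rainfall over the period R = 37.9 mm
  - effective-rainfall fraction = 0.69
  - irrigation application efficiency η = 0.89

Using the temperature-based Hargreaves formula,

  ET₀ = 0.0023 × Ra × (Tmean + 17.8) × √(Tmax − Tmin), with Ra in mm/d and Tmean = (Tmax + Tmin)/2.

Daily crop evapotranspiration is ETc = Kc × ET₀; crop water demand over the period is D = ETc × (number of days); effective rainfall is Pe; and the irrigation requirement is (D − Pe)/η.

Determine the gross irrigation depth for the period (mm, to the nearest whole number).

184 mm

Tmean = (29.3 + 18.3)/2 = 23.80 °C
ET₀ = 0.0023 × 15.10 × (23.80 + 17.8) × √11.0 = 0.0023 × 15.10 × 41.60 × 3.3166 = 4.7917 mm/d
ETc = Kc × ET₀ = 1.28 × 4.7917 = 6.1334 mm/d
Crop demand D = ETc × 31 d = 6.1334 × 31 = 190.135 mm
Pe = 0.69 × 37.9 = 26.151 mm
D − Pe = 190.135 − 26.151 = 163.984 mm
Gross irrigation = 163.984 / 0.89 = 184.252 mm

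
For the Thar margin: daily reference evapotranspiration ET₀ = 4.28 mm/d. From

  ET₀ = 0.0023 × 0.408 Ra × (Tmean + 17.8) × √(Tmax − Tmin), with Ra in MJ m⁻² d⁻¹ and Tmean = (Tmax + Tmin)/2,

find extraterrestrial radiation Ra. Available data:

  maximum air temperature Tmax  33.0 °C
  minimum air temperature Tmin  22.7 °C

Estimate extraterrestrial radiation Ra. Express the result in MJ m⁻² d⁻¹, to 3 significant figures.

Tmean = (33.0+22.7)/2 = 27.85 °C; ΔT = 10.3
Ra = ET₀ / [0.0023 × 0.408 × (Tmean+17.8) × √ΔT]
   = 4.28 / (0.0023 × 0.408 × 45.65 × 3.2094) = 31.131 MJ m⁻² d⁻¹

31.1 MJ m⁻² d⁻¹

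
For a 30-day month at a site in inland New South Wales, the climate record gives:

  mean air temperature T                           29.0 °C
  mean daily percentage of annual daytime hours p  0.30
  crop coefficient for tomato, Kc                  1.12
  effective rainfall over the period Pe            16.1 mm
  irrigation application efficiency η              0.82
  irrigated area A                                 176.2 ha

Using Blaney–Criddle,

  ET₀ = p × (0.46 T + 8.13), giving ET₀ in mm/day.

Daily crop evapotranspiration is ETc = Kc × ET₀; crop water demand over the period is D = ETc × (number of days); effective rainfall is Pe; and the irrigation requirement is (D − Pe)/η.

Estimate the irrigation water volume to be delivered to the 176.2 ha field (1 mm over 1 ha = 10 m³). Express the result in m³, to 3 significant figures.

ET₀ = 0.30 × (0.46 × 29.0 + 8.13) = 0.30 × 21.470 = 6.4410 mm/d
ETc = Kc × ET₀ = 1.12 × 6.4410 = 7.2139 mm/d
Crop demand D = ETc × 30 d = 7.2139 × 30 = 216.417 mm
D − Pe = 216.417 − 16.1 = 200.317 mm
Gross irrigation = 200.317 / 0.82 = 244.289 mm
Volume = 244.289 mm × 176.2 ha × 10 = 430437.2 m³

430000 m³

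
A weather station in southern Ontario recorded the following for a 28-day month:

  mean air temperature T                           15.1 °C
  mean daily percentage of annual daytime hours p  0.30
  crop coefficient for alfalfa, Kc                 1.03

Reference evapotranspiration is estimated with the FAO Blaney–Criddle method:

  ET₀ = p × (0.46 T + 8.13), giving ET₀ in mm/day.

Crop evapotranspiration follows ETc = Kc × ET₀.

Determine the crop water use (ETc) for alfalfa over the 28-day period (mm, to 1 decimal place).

ET₀ = 0.30 × (0.46 × 15.1 + 8.13) = 0.30 × 15.076 = 4.5228 mm/d
ETc = Kc × ET₀ = 1.03 × 4.5228 = 4.6585 mm/d
Over 28 days: 4.6585 × 28 = 130.438 mm

130.4 mm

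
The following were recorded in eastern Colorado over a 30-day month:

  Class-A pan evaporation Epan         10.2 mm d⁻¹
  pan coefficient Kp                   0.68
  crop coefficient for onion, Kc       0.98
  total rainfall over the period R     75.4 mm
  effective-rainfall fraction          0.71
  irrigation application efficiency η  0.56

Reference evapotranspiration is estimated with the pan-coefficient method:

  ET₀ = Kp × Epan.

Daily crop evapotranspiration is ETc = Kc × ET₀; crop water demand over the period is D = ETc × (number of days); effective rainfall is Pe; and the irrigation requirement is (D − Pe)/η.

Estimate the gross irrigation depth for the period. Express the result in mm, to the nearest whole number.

ET₀ = 0.68 × 10.2 = 6.9360 mm/d
ETc = Kc × ET₀ = 0.98 × 6.9360 = 6.7973 mm/d
Crop demand D = ETc × 30 d = 6.7973 × 30 = 203.919 mm
Pe = 0.71 × 75.4 = 53.534 mm
D − Pe = 203.919 − 53.534 = 150.385 mm
Gross irrigation = 150.385 / 0.56 = 268.545 mm

269 mm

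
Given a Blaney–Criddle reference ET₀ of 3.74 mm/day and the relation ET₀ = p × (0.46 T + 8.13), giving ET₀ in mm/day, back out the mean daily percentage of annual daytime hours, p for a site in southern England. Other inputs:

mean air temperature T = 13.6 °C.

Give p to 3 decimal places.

0.260

p = ET₀ / (0.46 T + 8.13) = 3.74 / (0.46 × 13.6 + 8.13) = 3.74 / 14.386 = 0.2600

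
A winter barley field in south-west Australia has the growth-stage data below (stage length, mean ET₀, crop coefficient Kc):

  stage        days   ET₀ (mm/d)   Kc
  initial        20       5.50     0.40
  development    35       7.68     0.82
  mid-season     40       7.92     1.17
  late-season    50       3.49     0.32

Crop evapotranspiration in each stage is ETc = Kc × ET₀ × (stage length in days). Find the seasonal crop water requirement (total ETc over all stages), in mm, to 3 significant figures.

691 mm

initial: 0.40 × 5.50 × 20 = 44.00 mm
development: 0.82 × 7.68 × 35 = 220.42 mm
mid-season: 1.17 × 7.92 × 40 = 370.66 mm
late-season: 0.32 × 3.49 × 50 = 55.84 mm
Seasonal total = 690.92 mm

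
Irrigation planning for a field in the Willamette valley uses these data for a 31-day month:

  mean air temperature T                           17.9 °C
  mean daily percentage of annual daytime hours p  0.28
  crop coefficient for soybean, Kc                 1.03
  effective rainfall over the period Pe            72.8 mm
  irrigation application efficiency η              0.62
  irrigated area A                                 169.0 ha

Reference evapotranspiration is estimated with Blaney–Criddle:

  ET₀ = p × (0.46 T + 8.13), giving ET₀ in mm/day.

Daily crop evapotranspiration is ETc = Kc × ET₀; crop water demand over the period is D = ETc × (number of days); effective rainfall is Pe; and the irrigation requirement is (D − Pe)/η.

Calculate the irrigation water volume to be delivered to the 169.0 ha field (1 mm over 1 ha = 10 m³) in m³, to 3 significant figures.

ET₀ = 0.28 × (0.46 × 17.9 + 8.13) = 0.28 × 16.364 = 4.5819 mm/d
ETc = Kc × ET₀ = 1.03 × 4.5819 = 4.7194 mm/d
Crop demand D = ETc × 31 d = 4.7194 × 31 = 146.301 mm
D − Pe = 146.301 − 72.8 = 73.501 mm
Gross irrigation = 73.501 / 0.62 = 118.550 mm
Volume = 118.550 mm × 169.0 ha × 10 = 200349.5 m³

200000 m³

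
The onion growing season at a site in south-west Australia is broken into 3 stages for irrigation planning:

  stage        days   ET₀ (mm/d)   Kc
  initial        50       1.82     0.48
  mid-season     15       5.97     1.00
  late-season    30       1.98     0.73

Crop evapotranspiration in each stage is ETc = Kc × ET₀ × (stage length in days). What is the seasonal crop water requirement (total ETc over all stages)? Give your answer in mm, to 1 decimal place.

176.6 mm

initial: 0.48 × 1.82 × 50 = 43.68 mm
mid-season: 1.00 × 5.97 × 15 = 89.55 mm
late-season: 0.73 × 1.98 × 30 = 43.36 mm
Seasonal total = 176.59 mm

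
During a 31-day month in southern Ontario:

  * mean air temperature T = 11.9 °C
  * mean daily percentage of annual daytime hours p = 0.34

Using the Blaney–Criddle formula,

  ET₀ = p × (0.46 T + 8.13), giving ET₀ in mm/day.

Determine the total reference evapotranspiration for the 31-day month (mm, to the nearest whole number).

ET₀ = 0.34 × (0.46 × 11.9 + 8.13) = 0.34 × 13.604 = 4.6254 mm/d
Monthly total = 4.6254 × 31 = 143.387 mm

143 mm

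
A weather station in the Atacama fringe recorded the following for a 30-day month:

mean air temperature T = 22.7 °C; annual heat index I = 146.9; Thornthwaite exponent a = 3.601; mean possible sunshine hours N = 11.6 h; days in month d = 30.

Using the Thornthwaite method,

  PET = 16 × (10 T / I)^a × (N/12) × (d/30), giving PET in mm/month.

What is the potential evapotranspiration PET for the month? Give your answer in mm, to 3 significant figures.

10T/I = 10 × 22.7 / 146.9 = 1.5453
(10T/I)^a = 1.5453^3.601 = 4.7933
Uncorrected PET = 16 × 4.7933 = 76.693 mm
Correction = (N/12)(d/30) = (11.6/12)(30/30) = 0.9667
PET = 76.693 × 0.9667 = 74.139 mm/month

74.1 mm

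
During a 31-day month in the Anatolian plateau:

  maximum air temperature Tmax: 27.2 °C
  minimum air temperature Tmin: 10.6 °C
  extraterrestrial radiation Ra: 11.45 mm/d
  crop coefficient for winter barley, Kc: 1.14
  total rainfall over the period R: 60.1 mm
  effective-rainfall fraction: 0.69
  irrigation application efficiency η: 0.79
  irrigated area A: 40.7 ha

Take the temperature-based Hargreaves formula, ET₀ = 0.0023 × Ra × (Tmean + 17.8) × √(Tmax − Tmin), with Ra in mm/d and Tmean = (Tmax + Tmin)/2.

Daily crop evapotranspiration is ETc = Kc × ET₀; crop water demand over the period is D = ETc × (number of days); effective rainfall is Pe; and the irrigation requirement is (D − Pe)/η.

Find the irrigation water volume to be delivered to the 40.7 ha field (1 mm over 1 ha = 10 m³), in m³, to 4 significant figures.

Tmean = (27.2 + 10.6)/2 = 18.90 °C
ET₀ = 0.0023 × 11.45 × (18.90 + 17.8) × √16.6 = 0.0023 × 11.45 × 36.70 × 4.0743 = 3.9378 mm/d
ETc = Kc × ET₀ = 1.14 × 3.9378 = 4.4891 mm/d
Crop demand D = ETc × 31 d = 4.4891 × 31 = 139.162 mm
Pe = 0.69 × 60.1 = 41.469 mm
D − Pe = 139.162 − 41.469 = 97.693 mm
Gross irrigation = 97.693 / 0.79 = 123.662 mm
Volume = 123.662 mm × 40.7 ha × 10 = 50330.4 m³

50330 m³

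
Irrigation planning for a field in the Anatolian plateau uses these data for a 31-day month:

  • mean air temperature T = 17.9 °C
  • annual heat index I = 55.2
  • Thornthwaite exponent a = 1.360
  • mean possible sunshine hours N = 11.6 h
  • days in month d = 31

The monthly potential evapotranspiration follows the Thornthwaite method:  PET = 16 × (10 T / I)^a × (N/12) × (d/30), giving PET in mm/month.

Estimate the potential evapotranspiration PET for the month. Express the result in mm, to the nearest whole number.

79 mm

10T/I = 10 × 17.9 / 55.2 = 3.2428
(10T/I)^a = 3.2428^1.360 = 4.9528
Uncorrected PET = 16 × 4.9528 = 79.245 mm
Correction = (N/12)(d/30) = (11.6/12)(31/30) = 0.9989
PET = 79.245 × 0.9989 = 79.158 mm/month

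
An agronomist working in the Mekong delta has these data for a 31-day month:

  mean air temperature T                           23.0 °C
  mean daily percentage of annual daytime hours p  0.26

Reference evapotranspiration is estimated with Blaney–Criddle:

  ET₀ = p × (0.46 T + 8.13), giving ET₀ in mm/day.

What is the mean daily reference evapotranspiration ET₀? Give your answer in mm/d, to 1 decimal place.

4.9 mm/d

ET₀ = 0.26 × (0.46 × 23.0 + 8.13) = 0.26 × 18.710 = 4.8646 mm/d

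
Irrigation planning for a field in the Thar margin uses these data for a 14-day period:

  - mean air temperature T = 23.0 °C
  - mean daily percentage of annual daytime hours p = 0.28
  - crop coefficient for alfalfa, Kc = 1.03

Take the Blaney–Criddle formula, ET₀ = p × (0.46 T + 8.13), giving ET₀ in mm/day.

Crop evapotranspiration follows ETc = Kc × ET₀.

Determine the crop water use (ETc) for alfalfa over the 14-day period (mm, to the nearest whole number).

ET₀ = 0.28 × (0.46 × 23.0 + 8.13) = 0.28 × 18.710 = 5.2388 mm/d
ETc = Kc × ET₀ = 1.03 × 5.2388 = 5.3960 mm/d
Over 14 days: 5.3960 × 14 = 75.544 mm

76 mm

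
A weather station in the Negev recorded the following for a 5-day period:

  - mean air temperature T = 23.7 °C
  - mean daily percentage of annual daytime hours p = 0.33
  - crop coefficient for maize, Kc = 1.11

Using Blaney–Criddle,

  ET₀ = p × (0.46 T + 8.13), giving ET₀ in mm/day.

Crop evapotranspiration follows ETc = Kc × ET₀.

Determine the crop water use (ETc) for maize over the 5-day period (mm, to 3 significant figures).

ET₀ = 0.33 × (0.46 × 23.7 + 8.13) = 0.33 × 19.032 = 6.2806 mm/d
ETc = Kc × ET₀ = 1.11 × 6.2806 = 6.9715 mm/d
Over 5 days: 6.9715 × 5 = 34.858 mm

34.9 mm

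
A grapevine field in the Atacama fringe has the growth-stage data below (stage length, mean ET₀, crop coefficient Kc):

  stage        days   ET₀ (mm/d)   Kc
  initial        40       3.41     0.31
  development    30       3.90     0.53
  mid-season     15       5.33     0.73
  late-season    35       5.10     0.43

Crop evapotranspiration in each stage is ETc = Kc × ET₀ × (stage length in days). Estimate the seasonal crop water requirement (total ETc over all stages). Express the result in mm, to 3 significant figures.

initial: 0.31 × 3.41 × 40 = 42.28 mm
development: 0.53 × 3.90 × 30 = 62.01 mm
mid-season: 0.73 × 5.33 × 15 = 58.36 mm
late-season: 0.43 × 5.10 × 35 = 76.76 mm
Seasonal total = 239.41 mm

239 mm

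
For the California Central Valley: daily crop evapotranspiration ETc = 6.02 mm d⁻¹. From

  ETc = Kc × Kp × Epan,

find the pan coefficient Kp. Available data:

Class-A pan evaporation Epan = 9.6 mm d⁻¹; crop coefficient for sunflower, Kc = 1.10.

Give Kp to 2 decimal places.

ETc = Kc × Kp × Epan  ⇒  Kp = ETc / (Kc × Epan)
Kp = 6.02 / (1.10 × 9.6) = 6.02 / 10.560 = 0.5701

0.57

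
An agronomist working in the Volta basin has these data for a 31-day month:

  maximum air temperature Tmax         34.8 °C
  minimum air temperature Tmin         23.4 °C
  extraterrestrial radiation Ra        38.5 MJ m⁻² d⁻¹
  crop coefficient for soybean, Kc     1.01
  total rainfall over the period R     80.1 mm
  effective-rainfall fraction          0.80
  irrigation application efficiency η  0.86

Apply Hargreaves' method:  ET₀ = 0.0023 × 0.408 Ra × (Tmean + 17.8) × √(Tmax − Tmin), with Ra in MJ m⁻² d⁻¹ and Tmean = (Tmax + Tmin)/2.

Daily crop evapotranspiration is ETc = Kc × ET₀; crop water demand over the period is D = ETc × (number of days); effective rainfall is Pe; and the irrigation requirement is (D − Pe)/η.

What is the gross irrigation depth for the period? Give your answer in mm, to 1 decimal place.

Tmean = (34.8 + 23.4)/2 = 29.10 °C
0.408 Ra = 0.408 × 38.5 = 15.7080 mm/d equivalent
ET₀ = 0.0023 × 15.7080 × (29.10 + 17.8) × √11.4 = 0.0023 × 15.7080 × 46.90 × 3.3764 = 5.7210 mm/d
ETc = Kc × ET₀ = 1.01 × 5.7210 = 5.7782 mm/d
Crop demand D = ETc × 31 d = 5.7782 × 31 = 179.124 mm
Pe = 0.80 × 80.1 = 64.080 mm
D − Pe = 179.124 − 64.080 = 115.044 mm
Gross irrigation = 115.044 / 0.86 = 133.772 mm

133.8 mm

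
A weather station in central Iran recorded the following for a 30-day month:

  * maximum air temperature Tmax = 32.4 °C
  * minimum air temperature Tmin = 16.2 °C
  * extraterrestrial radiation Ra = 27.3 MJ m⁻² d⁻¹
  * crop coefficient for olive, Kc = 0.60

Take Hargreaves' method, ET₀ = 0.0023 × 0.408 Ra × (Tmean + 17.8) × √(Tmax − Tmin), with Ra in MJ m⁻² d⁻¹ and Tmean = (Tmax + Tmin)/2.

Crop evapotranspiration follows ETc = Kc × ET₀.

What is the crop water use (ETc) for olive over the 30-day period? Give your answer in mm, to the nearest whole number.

78 mm

Tmean = (32.4 + 16.2)/2 = 24.30 °C
0.408 Ra = 0.408 × 27.3 = 11.1384 mm/d equivalent
ET₀ = 0.0023 × 11.1384 × (24.30 + 17.8) × √16.2 = 0.0023 × 11.1384 × 42.10 × 4.0249 = 4.3410 mm/d
ETc = Kc × ET₀ = 0.60 × 4.3410 = 2.6046 mm/d
Over 30 days: 2.6046 × 30 = 78.138 mm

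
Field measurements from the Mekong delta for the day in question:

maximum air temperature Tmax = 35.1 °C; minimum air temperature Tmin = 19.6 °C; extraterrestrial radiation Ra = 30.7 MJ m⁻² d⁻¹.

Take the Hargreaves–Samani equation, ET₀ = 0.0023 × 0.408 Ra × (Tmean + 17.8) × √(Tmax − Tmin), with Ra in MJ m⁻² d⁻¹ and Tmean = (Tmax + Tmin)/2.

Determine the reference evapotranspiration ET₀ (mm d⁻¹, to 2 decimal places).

Tmean = (35.1 + 19.6)/2 = 27.35 °C
0.408 Ra = 0.408 × 30.7 = 12.5256 mm/d equivalent
ET₀ = 0.0023 × 12.5256 × (27.35 + 17.8) × √15.5 = 0.0023 × 12.5256 × 45.15 × 3.9370 = 5.1209 mm/d

5.12 mm d⁻¹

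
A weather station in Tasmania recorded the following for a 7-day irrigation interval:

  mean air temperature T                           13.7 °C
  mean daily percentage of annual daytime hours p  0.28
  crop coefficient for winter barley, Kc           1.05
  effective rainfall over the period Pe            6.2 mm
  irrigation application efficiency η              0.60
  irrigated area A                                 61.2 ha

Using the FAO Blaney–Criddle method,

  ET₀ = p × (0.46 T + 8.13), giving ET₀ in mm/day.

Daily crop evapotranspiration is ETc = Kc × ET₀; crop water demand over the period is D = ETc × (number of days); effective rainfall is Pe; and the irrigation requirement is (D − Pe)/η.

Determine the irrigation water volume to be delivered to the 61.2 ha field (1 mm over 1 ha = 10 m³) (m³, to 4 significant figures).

ET₀ = 0.28 × (0.46 × 13.7 + 8.13) = 0.28 × 14.432 = 4.0410 mm/d
ETc = Kc × ET₀ = 1.05 × 4.0410 = 4.2431 mm/d
Crop demand D = ETc × 7 d = 4.2431 × 7 = 29.702 mm
D − Pe = 29.702 − 6.2 = 23.502 mm
Gross irrigation = 23.502 / 0.60 = 39.170 mm
Volume = 39.170 mm × 61.2 ha × 10 = 23972.0 m³

23970 m³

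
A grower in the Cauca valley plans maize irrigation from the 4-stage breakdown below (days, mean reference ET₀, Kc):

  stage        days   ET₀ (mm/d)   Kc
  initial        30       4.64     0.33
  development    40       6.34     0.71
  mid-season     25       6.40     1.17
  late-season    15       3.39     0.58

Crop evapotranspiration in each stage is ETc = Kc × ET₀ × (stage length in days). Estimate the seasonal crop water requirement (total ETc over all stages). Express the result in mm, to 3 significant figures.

443 mm

initial: 0.33 × 4.64 × 30 = 45.94 mm
development: 0.71 × 6.34 × 40 = 180.06 mm
mid-season: 1.17 × 6.40 × 25 = 187.20 mm
late-season: 0.58 × 3.39 × 15 = 29.49 mm
Seasonal total = 442.69 mm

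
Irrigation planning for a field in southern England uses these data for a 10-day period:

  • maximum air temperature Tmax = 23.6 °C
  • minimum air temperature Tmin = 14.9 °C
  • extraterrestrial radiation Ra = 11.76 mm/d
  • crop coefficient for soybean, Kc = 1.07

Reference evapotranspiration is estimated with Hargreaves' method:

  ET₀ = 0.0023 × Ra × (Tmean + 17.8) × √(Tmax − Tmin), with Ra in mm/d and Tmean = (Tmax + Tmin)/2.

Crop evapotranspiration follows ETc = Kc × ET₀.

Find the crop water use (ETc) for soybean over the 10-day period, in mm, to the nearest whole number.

32 mm

Tmean = (23.6 + 14.9)/2 = 19.25 °C
ET₀ = 0.0023 × 11.76 × (19.25 + 17.8) × √8.7 = 0.0023 × 11.76 × 37.05 × 2.9496 = 2.9559 mm/d
ETc = Kc × ET₀ = 1.07 × 2.9559 = 3.1628 mm/d
Over 10 days: 3.1628 × 10 = 31.628 mm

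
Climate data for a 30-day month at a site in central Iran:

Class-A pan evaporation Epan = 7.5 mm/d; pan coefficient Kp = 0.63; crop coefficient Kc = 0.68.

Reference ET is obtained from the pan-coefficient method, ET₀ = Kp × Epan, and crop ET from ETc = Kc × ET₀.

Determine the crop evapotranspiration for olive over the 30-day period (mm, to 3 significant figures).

96.4 mm

ET₀ = 0.63 × 7.5 = 4.7250 mm/d
ETc = Kc × ET₀ = 0.68 × 4.7250 = 3.2130 mm/d
Over 30 days: 3.2130 × 30 = 96.390 mm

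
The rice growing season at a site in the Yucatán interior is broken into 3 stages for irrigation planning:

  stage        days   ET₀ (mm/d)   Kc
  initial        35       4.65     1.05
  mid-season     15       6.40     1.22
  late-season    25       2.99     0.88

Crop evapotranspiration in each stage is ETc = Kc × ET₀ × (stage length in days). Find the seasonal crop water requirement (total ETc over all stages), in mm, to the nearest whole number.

initial: 1.05 × 4.65 × 35 = 170.89 mm
mid-season: 1.22 × 6.40 × 15 = 117.12 mm
late-season: 0.88 × 2.99 × 25 = 65.78 mm
Seasonal total = 353.79 mm

354 mm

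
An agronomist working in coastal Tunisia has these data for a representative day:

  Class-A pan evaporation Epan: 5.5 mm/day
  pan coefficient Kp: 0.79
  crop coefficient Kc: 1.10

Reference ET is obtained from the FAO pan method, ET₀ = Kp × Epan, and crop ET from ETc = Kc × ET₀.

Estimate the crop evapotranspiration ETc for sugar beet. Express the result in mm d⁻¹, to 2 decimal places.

ET₀ = 0.79 × 5.5 = 4.3450 mm/d
ETc = Kc × ET₀ = 1.10 × 4.3450 = 4.7795 mm/d

4.78 mm d⁻¹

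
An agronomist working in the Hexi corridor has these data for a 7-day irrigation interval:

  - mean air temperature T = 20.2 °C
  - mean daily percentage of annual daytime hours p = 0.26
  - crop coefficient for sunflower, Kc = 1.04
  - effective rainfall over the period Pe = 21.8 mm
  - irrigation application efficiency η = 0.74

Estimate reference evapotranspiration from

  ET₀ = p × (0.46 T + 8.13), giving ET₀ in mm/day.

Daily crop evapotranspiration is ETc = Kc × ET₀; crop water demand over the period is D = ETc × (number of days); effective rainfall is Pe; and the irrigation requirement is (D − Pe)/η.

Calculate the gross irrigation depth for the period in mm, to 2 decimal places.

15.10 mm

ET₀ = 0.26 × (0.46 × 20.2 + 8.13) = 0.26 × 17.422 = 4.5297 mm/d
ETc = Kc × ET₀ = 1.04 × 4.5297 = 4.7109 mm/d
Crop demand D = ETc × 7 d = 4.7109 × 7 = 32.976 mm
D − Pe = 32.976 − 21.8 = 11.176 mm
Gross irrigation = 11.176 / 0.74 = 15.103 mm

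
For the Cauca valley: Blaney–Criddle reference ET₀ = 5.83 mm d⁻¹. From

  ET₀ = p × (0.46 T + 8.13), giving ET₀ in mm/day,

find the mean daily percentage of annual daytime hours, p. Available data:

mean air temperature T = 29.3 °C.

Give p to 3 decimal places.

p = ET₀ / (0.46 T + 8.13) = 5.83 / (0.46 × 29.3 + 8.13) = 5.83 / 21.608 = 0.2698

0.270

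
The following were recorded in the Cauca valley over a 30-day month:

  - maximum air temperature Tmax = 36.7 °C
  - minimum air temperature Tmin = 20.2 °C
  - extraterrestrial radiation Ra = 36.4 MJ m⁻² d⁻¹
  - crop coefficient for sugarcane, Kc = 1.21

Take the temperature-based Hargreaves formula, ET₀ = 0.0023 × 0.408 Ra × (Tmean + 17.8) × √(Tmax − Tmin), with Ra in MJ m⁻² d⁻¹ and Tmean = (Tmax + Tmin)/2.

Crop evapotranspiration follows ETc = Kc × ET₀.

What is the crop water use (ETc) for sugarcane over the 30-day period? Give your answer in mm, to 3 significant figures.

Tmean = (36.7 + 20.2)/2 = 28.45 °C
0.408 Ra = 0.408 × 36.4 = 14.8512 mm/d equivalent
ET₀ = 0.0023 × 14.8512 × (28.45 + 17.8) × √16.5 = 0.0023 × 14.8512 × 46.25 × 4.0620 = 6.4171 mm/d
ETc = Kc × ET₀ = 1.21 × 6.4171 = 7.7647 mm/d
Over 30 days: 7.7647 × 30 = 232.941 mm

233 mm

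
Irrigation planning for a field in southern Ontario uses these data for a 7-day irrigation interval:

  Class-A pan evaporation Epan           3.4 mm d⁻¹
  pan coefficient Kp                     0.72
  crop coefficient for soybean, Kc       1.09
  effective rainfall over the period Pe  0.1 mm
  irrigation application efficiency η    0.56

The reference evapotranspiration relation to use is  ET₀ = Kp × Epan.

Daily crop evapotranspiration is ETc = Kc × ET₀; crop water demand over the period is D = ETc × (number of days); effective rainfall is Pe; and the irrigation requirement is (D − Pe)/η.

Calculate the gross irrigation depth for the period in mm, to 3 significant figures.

33.2 mm

ET₀ = 0.72 × 3.4 = 2.4480 mm/d
ETc = Kc × ET₀ = 1.09 × 2.4480 = 2.6683 mm/d
Crop demand D = ETc × 7 d = 2.6683 × 7 = 18.678 mm
D − Pe = 18.678 − 0.1 = 18.578 mm
Gross irrigation = 18.578 / 0.56 = 33.175 mm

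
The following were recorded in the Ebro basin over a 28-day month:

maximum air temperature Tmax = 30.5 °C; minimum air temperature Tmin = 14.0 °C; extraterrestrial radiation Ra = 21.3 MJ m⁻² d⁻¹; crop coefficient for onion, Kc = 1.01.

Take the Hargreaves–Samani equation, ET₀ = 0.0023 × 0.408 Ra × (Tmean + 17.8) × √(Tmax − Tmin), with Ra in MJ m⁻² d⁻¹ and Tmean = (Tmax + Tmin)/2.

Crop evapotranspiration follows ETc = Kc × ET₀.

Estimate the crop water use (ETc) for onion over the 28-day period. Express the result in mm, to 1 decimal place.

92.0 mm

Tmean = (30.5 + 14.0)/2 = 22.25 °C
0.408 Ra = 0.408 × 21.3 = 8.6904 mm/d equivalent
ET₀ = 0.0023 × 8.6904 × (22.25 + 17.8) × √16.5 = 0.0023 × 8.6904 × 40.05 × 4.0620 = 3.2517 mm/d
ETc = Kc × ET₀ = 1.01 × 3.2517 = 3.2842 mm/d
Over 28 days: 3.2842 × 28 = 91.958 mm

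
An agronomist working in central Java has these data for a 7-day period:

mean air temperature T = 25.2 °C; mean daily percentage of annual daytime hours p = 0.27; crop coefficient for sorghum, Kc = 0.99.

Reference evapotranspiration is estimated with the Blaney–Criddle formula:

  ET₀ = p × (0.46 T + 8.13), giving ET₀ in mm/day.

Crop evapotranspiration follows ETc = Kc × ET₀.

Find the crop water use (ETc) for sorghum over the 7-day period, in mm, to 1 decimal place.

36.9 mm

ET₀ = 0.27 × (0.46 × 25.2 + 8.13) = 0.27 × 19.722 = 5.3249 mm/d
ETc = Kc × ET₀ = 0.99 × 5.3249 = 5.2717 mm/d
Over 7 days: 5.2717 × 7 = 36.902 mm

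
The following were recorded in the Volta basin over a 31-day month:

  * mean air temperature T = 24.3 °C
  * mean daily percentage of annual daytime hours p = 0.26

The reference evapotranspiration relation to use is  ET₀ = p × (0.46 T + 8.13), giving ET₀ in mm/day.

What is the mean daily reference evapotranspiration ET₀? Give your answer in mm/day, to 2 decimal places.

ET₀ = 0.26 × (0.46 × 24.3 + 8.13) = 0.26 × 19.308 = 5.0201 mm/d

5.02 mm/day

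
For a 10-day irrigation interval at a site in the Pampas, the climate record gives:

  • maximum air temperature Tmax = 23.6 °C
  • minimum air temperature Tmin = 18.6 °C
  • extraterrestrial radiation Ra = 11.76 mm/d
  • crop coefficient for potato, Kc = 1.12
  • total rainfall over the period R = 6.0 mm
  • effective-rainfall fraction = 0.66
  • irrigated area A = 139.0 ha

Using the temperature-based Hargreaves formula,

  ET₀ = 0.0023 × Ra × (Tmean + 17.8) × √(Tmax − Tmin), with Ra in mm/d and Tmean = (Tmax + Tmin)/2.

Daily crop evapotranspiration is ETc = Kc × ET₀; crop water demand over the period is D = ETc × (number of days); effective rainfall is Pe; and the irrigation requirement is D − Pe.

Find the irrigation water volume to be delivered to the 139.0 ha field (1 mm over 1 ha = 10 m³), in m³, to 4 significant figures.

31120 m³

Tmean = (23.6 + 18.6)/2 = 21.10 °C
ET₀ = 0.0023 × 11.76 × (21.10 + 17.8) × √5.0 = 0.0023 × 11.76 × 38.90 × 2.2361 = 2.3528 mm/d
ETc = Kc × ET₀ = 1.12 × 2.3528 = 2.6351 mm/d
Crop demand D = ETc × 10 d = 2.6351 × 10 = 26.351 mm
Pe = 0.66 × 6.0 = 3.960 mm
D − Pe = 26.351 − 3.960 = 22.391 mm
Volume = 22.391 mm × 139.0 ha × 10 = 31123.5 m³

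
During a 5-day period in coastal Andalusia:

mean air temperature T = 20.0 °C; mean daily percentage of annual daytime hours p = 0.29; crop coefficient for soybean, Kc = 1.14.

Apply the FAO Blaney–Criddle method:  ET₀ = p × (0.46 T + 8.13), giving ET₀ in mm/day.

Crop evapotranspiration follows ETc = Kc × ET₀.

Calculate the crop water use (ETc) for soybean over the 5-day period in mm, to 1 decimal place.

ET₀ = 0.29 × (0.46 × 20.0 + 8.13) = 0.29 × 17.330 = 5.0257 mm/d
ETc = Kc × ET₀ = 1.14 × 5.0257 = 5.7293 mm/d
Over 5 days: 5.7293 × 5 = 28.647 mm

28.6 mm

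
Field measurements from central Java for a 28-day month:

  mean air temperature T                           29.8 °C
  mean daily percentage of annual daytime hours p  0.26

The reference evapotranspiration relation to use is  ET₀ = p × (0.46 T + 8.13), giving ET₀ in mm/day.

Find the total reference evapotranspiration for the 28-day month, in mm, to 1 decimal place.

ET₀ = 0.26 × (0.46 × 29.8 + 8.13) = 0.26 × 21.838 = 5.6779 mm/d
Monthly total = 5.6779 × 28 = 158.981 mm

159.0 mm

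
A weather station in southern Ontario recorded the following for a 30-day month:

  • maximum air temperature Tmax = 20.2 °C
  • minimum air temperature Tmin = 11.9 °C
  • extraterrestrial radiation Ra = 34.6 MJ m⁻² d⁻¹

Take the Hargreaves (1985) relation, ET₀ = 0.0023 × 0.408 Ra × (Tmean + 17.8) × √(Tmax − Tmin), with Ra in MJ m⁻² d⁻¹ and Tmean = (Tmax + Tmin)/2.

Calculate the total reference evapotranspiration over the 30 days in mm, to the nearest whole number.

95 mm

Tmean = (20.2 + 11.9)/2 = 16.05 °C
0.408 Ra = 0.408 × 34.6 = 14.1168 mm/d equivalent
ET₀ = 0.0023 × 14.1168 × (16.05 + 17.8) × √8.3 = 0.0023 × 14.1168 × 33.85 × 2.8810 = 3.1664 mm/d
Over 30 days: 3.1664 × 30 = 94.992 mm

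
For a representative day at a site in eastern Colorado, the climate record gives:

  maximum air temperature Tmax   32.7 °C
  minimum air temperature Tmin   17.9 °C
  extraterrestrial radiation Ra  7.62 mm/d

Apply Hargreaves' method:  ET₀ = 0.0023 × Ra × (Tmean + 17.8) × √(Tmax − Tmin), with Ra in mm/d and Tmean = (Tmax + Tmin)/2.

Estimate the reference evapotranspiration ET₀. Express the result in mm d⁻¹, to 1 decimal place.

Tmean = (32.7 + 17.9)/2 = 25.30 °C
ET₀ = 0.0023 × 7.62 × (25.30 + 17.8) × √14.8 = 0.0023 × 7.62 × 43.10 × 3.8471 = 2.9060 mm/d

2.9 mm d⁻¹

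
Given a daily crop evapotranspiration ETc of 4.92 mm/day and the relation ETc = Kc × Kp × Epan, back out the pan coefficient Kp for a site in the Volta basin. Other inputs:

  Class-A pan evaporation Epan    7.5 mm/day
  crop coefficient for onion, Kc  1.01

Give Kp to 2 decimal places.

ETc = Kc × Kp × Epan  ⇒  Kp = ETc / (Kc × Epan)
Kp = 4.92 / (1.01 × 7.5) = 4.92 / 7.575 = 0.6495

0.65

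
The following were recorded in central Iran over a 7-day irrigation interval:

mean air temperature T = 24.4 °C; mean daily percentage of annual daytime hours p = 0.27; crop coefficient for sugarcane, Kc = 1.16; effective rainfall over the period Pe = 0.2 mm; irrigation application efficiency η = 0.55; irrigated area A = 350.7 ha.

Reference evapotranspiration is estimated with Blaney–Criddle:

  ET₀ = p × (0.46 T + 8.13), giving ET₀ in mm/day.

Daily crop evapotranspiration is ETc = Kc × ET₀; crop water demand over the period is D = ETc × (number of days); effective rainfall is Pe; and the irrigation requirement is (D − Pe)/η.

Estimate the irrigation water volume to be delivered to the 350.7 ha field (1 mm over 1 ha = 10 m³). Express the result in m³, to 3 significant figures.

269000 m³

ET₀ = 0.27 × (0.46 × 24.4 + 8.13) = 0.27 × 19.354 = 5.2256 mm/d
ETc = Kc × ET₀ = 1.16 × 5.2256 = 6.0617 mm/d
Crop demand D = ETc × 7 d = 6.0617 × 7 = 42.432 mm
D − Pe = 42.432 − 0.2 = 42.232 mm
Gross irrigation = 42.232 / 0.55 = 76.785 mm
Volume = 76.785 mm × 350.7 ha × 10 = 269285.0 m³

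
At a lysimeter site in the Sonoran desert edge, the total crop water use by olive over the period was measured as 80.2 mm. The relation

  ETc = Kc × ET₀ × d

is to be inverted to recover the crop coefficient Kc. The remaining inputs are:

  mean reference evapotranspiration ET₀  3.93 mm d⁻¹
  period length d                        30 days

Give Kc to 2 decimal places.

ETc = Kc × ET₀ × d  ⇒  Kc = ETc / (ET₀ × d)
Kc = 80.2 / (3.93 × 30) = 80.2 / 117.90 = 0.6802

0.68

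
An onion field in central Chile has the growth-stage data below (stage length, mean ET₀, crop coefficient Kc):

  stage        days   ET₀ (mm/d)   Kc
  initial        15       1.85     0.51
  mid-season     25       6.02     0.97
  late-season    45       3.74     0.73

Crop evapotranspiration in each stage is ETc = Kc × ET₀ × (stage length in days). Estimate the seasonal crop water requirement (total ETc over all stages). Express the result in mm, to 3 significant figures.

initial: 0.51 × 1.85 × 15 = 14.15 mm
mid-season: 0.97 × 6.02 × 25 = 145.99 mm
late-season: 0.73 × 3.74 × 45 = 122.86 mm
Seasonal total = 283.00 mm

283 mm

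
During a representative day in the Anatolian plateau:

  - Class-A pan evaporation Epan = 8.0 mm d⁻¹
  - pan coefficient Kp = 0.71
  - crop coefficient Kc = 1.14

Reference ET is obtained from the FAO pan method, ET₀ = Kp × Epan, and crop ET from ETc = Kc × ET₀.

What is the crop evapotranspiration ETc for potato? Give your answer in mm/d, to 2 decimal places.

6.48 mm/d

ET₀ = 0.71 × 8.0 = 5.6800 mm/d
ETc = Kc × ET₀ = 1.14 × 5.6800 = 6.4752 mm/d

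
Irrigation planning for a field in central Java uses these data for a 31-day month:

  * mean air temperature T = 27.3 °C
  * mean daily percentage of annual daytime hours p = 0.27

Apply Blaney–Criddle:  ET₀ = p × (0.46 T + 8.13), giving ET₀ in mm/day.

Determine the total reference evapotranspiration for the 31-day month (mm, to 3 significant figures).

173 mm

ET₀ = 0.27 × (0.46 × 27.3 + 8.13) = 0.27 × 20.688 = 5.5858 mm/d
Monthly total = 5.5858 × 31 = 173.160 mm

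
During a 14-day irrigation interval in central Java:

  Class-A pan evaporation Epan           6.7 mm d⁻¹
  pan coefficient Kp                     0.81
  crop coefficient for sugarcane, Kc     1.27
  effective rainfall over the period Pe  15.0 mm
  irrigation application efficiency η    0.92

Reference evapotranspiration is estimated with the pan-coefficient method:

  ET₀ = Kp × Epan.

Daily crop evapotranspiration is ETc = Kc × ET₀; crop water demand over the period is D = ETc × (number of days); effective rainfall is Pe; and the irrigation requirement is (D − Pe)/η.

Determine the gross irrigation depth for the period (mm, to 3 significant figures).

88.6 mm

ET₀ = 0.81 × 6.7 = 5.4270 mm/d
ETc = Kc × ET₀ = 1.27 × 5.4270 = 6.8923 mm/d
Crop demand D = ETc × 14 d = 6.8923 × 14 = 96.492 mm
D − Pe = 96.492 − 15.0 = 81.492 mm
Gross irrigation = 81.492 / 0.92 = 88.578 mm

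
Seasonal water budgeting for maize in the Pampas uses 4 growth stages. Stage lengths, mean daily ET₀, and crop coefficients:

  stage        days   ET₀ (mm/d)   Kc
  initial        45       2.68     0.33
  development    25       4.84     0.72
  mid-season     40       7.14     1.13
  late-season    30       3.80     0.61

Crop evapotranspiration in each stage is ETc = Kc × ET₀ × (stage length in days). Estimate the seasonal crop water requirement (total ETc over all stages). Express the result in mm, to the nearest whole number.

519 mm

initial: 0.33 × 2.68 × 45 = 39.80 mm
development: 0.72 × 4.84 × 25 = 87.12 mm
mid-season: 1.13 × 7.14 × 40 = 322.73 mm
late-season: 0.61 × 3.80 × 30 = 69.54 mm
Seasonal total = 519.19 mm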